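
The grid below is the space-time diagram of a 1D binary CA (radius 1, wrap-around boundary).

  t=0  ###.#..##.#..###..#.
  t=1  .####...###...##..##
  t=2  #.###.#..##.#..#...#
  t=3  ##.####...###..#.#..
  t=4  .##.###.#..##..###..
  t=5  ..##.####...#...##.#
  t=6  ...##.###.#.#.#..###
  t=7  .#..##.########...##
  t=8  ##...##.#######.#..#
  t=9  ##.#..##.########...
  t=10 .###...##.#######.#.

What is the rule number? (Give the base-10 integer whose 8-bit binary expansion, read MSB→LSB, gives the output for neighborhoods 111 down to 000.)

  [7] ### => #  t=0,i=1
  [6] ##. => #  t=0,i=2
  [5] #.# => #  t=0,i=3
  [4] #.. => .  t=0,i=5
  [3] .## => .  t=0,i=0
  [2] .#. => #  t=0,i=4
  [1] ..# => .  t=0,i=6
  [0] ... => #  t=1,i=6
  bits 11100101 = 229

229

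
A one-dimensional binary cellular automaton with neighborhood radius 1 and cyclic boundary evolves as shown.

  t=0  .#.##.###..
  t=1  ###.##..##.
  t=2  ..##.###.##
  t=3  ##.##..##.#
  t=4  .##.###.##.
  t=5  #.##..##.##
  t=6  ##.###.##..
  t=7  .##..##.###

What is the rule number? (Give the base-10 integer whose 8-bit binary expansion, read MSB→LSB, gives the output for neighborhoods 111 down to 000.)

  ###|.  b7=0 t=0,i=7
  ##.|#  b6=1 t=0,i=4
  #.#|#  b5=1 t=0,i=2
  #..|#  b4=1 t=0,i=9
  .##|.  b3=0 t=0,i=3
  .#.|#  b2=1 t=0,i=1
  ..#|#  b1=1 t=0,i=0
  ...|.  b0=0 t=0,i=10
  bits 01110110 = 118

118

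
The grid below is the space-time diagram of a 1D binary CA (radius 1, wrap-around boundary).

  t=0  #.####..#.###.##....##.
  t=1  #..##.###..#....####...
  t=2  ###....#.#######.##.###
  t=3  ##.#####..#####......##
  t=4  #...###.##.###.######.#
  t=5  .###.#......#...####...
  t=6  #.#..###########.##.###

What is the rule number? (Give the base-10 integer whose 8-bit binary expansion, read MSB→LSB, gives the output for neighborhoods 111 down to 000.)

  ###|#  b7=1 t=0,i=3
  ##.|.  b6=0 t=0,i=5
  #.#|.  b5=0 t=0,i=1
  #..|#  b4=1 t=0,i=6
  .##|.  b3=0 t=0,i=2
  .#.|#  b2=1 t=0,i=0
  ..#|#  b1=1 t=0,i=7
  ...|#  b0=1 t=0,i=17
  bits 10010111 = 151

151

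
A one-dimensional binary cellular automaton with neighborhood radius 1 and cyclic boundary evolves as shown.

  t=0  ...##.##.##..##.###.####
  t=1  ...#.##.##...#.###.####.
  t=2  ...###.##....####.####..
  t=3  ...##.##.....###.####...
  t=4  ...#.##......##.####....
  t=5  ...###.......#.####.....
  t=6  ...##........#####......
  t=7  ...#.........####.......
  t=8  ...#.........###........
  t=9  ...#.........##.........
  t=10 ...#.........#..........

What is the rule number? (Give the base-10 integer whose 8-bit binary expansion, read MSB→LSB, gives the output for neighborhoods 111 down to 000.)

172

  ### -> #   bit 7 = 1  t=0,i=17
  ##. -> .   bit 6 = 0  t=0,i=4
  #.# -> #   bit 5 = 1  t=0,i=5
  #.. -> .   bit 4 = 0  t=0,i=0
  .## -> #   bit 3 = 1  t=0,i=3
  .#. -> #   bit 2 = 1  t=1,i=3
  ..# -> .   bit 1 = 0  t=0,i=2
  ... -> .   bit 0 = 0  t=0,i=1
  bits 10101100 = 172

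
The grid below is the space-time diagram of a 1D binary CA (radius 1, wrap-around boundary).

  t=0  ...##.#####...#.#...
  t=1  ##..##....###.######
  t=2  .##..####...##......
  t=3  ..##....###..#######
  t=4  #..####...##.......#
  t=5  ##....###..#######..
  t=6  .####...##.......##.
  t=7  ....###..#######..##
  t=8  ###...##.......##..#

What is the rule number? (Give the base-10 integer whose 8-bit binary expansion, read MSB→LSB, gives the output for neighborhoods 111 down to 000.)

  ###|.  b7=0 t=0,i=7
  ##.|#  b6=1 t=0,i=4
  #.#|#  b5=1 t=0,i=5
  #..|#  b4=1 t=0,i=11
  .##|.  b3=0 t=0,i=3
  .#.|#  b2=1 t=0,i=14
  ..#|.  b1=0 t=0,i=2
  ...|#  b0=1 t=0,i=0
  bits 01110101 = 117

117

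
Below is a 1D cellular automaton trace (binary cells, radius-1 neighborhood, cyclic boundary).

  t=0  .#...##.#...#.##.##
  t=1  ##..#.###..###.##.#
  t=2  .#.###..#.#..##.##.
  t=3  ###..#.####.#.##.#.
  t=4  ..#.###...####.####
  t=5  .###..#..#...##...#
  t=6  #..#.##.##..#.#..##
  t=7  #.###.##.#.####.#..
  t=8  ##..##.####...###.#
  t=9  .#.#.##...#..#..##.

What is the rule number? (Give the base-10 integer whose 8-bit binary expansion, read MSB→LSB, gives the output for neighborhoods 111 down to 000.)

  ### -> .   bit 7 = 0  t=1,i=0
  ##. -> #   bit 6 = 1  t=0,i=6
  #.# -> #   bit 5 = 1  t=0,i=0
  #.. -> .   bit 4 = 0  t=0,i=2
  .## -> .   bit 3 = 0  t=0,i=5
  .#. -> #   bit 2 = 1  t=0,i=1
  ..# -> #   bit 1 = 1  t=0,i=4
  ... -> .   bit 0 = 0  t=0,i=3
  bits 01100110 = 102

102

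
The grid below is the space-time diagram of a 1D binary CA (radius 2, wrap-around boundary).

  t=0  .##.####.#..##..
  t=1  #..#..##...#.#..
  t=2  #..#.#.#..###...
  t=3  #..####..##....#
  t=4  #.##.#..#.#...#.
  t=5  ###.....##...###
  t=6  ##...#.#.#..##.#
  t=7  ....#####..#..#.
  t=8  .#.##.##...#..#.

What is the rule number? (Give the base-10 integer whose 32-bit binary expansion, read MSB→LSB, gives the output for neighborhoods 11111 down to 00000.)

3899137213

  [31] ##### => #  t=5,i=0
  [30] ####. => #  t=0,i=6
  [29] ###.# => #  t=0,i=7
  [28] ###.. => .  t=2,i=12
  [27] ##.## => #  t=0,i=3
  [26] ##.#. => .  t=0,i=8
  [25] ##..# => .  t=3,i=1
  [24] ##... => .  t=0,i=14
  [23] #.### => .  t=0,i=4
  [22] #.##. => #  t=4,i=2
  [21] #.#.# => #  t=2,i=5
  [20] #.#.. => .  t=0,i=9
  [19] #..## => #  t=0,i=11
  [18] #..#. => .  t=1,i=2
  [17] #...# => .  t=0,i=15
  [16] #.... => .  t=3,i=12
  [15] .#### => .  t=0,i=5
  [14] .###. => .  t=2,i=11
  [13] .##.# => .  t=0,i=2
  [12] .##.. => #  t=0,i=13
  [11] .#.## => #  t=4,i=1
  [10] .#.#. => #  t=1,i=12
  [9] .#..# => .  t=0,i=10
  [8] .#... => .  t=4,i=11
  [7] ..### => #  t=2,i=10
  [6] ..##. => .  t=0,i=1
  [5] ..#.# => #  t=1,i=11
  [4] ..#.. => #  t=1,i=0
  [3] ...## => #  t=0,i=0
  [2] ...#. => #  t=1,i=10
  [1] ....# => .  t=3,i=13
  [0] ..... => #  t=5,i=5
  bits 11101000011010000001110010111101 = 3899137213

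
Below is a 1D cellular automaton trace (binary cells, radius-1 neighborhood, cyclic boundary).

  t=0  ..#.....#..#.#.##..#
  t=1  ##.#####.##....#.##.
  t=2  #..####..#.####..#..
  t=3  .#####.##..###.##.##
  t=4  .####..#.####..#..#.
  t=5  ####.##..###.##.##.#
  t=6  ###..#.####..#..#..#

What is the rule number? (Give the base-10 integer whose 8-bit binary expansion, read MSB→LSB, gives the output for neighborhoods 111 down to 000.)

  ### -> #   bit 7 = 1  t=1,i=4
  ##. -> .   bit 6 = 0  t=0,i=16
  #.# -> .   bit 5 = 0  t=0,i=12
  #.. -> #   bit 4 = 1  t=0,i=0
  .## -> #   bit 3 = 1  t=0,i=15
  .#. -> .   bit 2 = 0  t=0,i=2
  ..# -> #   bit 1 = 1  t=0,i=1
  ... -> #   bit 0 = 1  t=0,i=4
  bits 10011011 = 155

155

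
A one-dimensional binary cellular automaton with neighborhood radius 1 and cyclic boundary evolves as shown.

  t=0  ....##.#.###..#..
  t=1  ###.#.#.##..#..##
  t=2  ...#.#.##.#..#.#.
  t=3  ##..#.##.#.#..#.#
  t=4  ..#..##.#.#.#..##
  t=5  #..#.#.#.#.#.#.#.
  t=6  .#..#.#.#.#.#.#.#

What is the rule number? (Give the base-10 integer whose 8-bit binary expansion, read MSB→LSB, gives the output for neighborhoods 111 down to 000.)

57

  ###|.  b7=0 t=0,i=10
  ##.|.  b6=0 t=0,i=5
  #.#|#  b5=1 t=0,i=6
  #..|#  b4=1 t=0,i=12
  .##|#  b3=1 t=0,i=4
  .#.|.  b2=0 t=0,i=7
  ..#|.  b1=0 t=0,i=3
  ...|#  b0=1 t=0,i=0
  bits 00111001 = 57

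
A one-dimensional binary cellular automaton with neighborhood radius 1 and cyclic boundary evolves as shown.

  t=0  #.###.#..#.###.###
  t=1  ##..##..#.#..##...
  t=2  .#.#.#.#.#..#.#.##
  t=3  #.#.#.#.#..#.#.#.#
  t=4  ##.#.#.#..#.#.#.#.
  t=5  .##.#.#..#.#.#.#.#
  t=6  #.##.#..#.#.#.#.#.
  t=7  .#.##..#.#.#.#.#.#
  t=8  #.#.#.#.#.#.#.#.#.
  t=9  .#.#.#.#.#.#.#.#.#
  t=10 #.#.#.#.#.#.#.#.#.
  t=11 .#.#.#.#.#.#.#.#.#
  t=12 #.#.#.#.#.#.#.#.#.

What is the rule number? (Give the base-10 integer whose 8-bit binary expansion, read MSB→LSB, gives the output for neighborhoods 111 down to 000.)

  ### -> .   bit 7 = 0  t=0,i=3
  ##. -> #   bit 6 = 1  t=0,i=0
  #.# -> #   bit 5 = 1  t=0,i=1
  #.. -> .   bit 4 = 0  t=0,i=7
  .## -> .   bit 3 = 0  t=0,i=2
  .#. -> .   bit 2 = 0  t=0,i=6
  ..# -> #   bit 1 = 1  t=0,i=8
  ... -> #   bit 0 = 1  t=1,i=16
  bits 01100011 = 99

99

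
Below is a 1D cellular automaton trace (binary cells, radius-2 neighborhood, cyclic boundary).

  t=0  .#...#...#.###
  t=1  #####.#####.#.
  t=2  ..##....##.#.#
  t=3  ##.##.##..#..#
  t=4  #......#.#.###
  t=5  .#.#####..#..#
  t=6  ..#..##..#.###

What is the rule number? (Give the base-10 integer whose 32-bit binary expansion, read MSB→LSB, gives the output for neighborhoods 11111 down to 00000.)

3307101103

  nb #####: next=#  (t=1,i=2, bit31=1)
  nb ####.: next=#  (t=1,i=3, bit30=1)
  nb ###.#: next=.  (t=0,i=13, bit29=0)
  nb ###..: next=.  (t=4,i=0, bit28=0)
  nb ##.##: next=.  (t=1,i=5, bit27=0)
  nb ##.#.: next=#  (t=0,i=0, bit26=1)
  nb ##..#: next=.  (t=3,i=8, bit25=0)
  nb ##...: next=#  (t=2,i=4, bit24=1)
  nb #.###: next=.  (t=0,i=11, bit23=0)
  nb #.##.: next=.  (t=3,i=3, bit22=0)
  nb #.#.#: next=.  (t=1,i=12, bit21=0)
  nb #.#..: next=#  (t=0,i=1, bit20=1)
  nb #..##: next=#  (t=2,i=1, bit19=1)
  nb #..#.: next=#  (t=3,i=9, bit18=1)
  nb #...#: next=#  (t=0,i=3, bit17=1)
  nb #....: next=.  (t=2,i=5, bit16=0)
  nb .####: next=.  (t=1,i=1, bit15=0)
  nb .###.: next=#  (t=0,i=12, bit14=1)
  nb .##.#: next=.  (t=2,i=9, bit13=0)
  nb .##..: next=#  (t=2,i=3, bit12=1)
  nb .#.##: next=#  (t=0,i=10, bit11=1)
  nb .#.#.: next=.  (t=2,i=12, bit10=0)
  nb .#..#: next=#  (t=2,i=0, bit9=1)
  nb .#...: next=#  (t=0,i=2, bit8=1)
  nb ..###: next=#  (t=3,i=13, bit7=1)
  nb ..##.: next=.  (t=2,i=2, bit6=0)
  nb ..#.#: next=#  (t=0,i=9, bit5=1)
  nb ..#..: next=.  (t=0,i=5, bit4=0)
  nb ...##: next=#  (t=2,i=7, bit3=1)
  nb ...#.: next=#  (t=0,i=4, bit2=1)
  nb ....#: next=#  (t=2,i=6, bit1=1)
  nb .....: next=#  (t=4,i=3, bit0=1)
  bits 11000101000111100101101110101111 = 3307101103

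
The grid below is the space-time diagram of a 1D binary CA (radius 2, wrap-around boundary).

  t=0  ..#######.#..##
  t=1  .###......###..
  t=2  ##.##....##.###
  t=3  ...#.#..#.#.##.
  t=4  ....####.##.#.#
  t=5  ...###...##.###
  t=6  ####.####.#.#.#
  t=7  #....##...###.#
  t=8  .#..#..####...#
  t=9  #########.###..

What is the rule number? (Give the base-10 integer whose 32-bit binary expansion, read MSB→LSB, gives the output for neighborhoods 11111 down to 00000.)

301901464

  #####|.  b31=0 t=0,i=4
  ####.|.  b30=0 t=0,i=7
  ###.#|.  b29=0 t=0,i=8
  ###..|#  b28=1 t=1,i=3
  ##.##|.  b27=0 t=2,i=2
  ##.#.|.  b26=0 t=0,i=9
  ##..#|.  b25=0 t=0,i=0
  ##...|#  b24=1 t=1,i=4
  #.###|#  b23=1 t=2,i=12
  #.##.|#  b22=1 t=2,i=3
  #.#.#|#  b21=1 t=3,i=10
  #.#..|#  b20=1 t=0,i=10
  #..##|#  b19=1 t=0,i=1
  #..#.|#  b18=1 t=3,i=7
  #...#|#  b17=1 t=1,i=14
  #....|.  b16=0 t=1,i=5
  .####|#  b15=1 t=0,i=3
  .###.|.  b14=0 t=1,i=2
  .##.#|#  b13=1 t=2,i=10
  .##..|.  b12=0 t=0,i=14
  .#.##|.  b11=0 t=3,i=11
  .#.#.|#  b10=1 t=3,i=4
  .#..#|#  b9=1 t=0,i=11
  .#...|.  b8=0 t=4,i=0
  ..###|#  b7=1 t=0,i=2
  ..##.|.  b6=0 t=0,i=13
  ..#.#|.  b5=0 t=3,i=3
  ..#..|#  b4=1 t=8,i=4
  ...##|#  b3=1 t=1,i=0
  ...#.|.  b2=0 t=3,i=2
  ....#|.  b1=0 t=1,i=8
  .....|.  b0=0 t=1,i=6
  bits 00010001111111101010011010011000 = 301901464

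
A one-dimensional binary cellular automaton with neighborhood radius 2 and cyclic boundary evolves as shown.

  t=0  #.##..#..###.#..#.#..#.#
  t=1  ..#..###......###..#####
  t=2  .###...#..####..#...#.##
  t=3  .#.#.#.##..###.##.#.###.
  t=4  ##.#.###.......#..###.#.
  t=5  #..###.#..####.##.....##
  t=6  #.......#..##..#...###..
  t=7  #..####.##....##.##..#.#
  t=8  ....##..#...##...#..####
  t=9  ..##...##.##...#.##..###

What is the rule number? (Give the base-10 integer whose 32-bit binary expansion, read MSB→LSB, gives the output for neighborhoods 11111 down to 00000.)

  ##### -> .   bit 31 = 0  t=1,i=21
  ####. -> #   bit 30 = 1  t=1,i=22
  ###.# -> .   bit 29 = 0  t=0,i=11
  ###.. -> #   bit 28 = 1  t=1,i=7
  ##.## -> .   bit 27 = 0  t=0,i=1
  ##.#. -> .   bit 26 = 0  t=0,i=12
  ##..# -> .   bit 25 = 0  t=0,i=4
  ##... -> .   bit 24 = 0  t=1,i=8
  #.### -> #   bit 23 = 1  t=2,i=1
  #.##. -> #   bit 22 = 1  t=0,i=2
  #.#.# -> #   bit 21 = 1  t=3,i=3
  #.#.. -> .   bit 20 = 0  t=0,i=13
  #..## -> .   bit 19 = 0  t=0,i=8
  #..#. -> #   bit 18 = 1  t=0,i=5
  #...# -> #   bit 17 = 1  t=2,i=5
  #.... -> .   bit 16 = 0  t=1,i=9
  .#### -> #   bit 15 = 1  t=1,i=20
  .###. -> .   bit 14 = 0  t=0,i=10
  .##.# -> .   bit 13 = 0  t=0,i=0
  .##.. -> .   bit 12 = 0  t=0,i=3
  .#.## -> #   bit 11 = 1  t=0,i=22
  .#.#. -> .   bit 10 = 0  t=0,i=17
  .#..# -> #   bit 9 = 1  t=0,i=7
  .#... -> .   bit 8 = 0  t=2,i=17
  ..### -> .   bit 7 = 0  t=0,i=9
  ..##. -> .   bit 6 = 0  t=6,i=11
  ..#.# -> #   bit 5 = 1  t=0,i=16
  ..#.. -> #   bit 4 = 1  t=0,i=6
  ...## -> #   bit 3 = 1  t=1,i=13
  ...#. -> .   bit 2 = 0  t=2,i=6
  ....# -> #   bit 1 = 1  t=1,i=12
  ..... -> #   bit 0 = 1  t=1,i=10
  bits 01010000111001101000101000111011 = 1357285947

1357285947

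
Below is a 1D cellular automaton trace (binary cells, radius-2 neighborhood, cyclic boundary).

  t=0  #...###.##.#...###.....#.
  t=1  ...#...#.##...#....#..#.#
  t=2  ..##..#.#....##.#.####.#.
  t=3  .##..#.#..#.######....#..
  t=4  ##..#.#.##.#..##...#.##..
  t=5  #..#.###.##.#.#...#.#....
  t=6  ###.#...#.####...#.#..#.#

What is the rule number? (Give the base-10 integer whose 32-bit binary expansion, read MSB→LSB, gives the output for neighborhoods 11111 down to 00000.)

  nb #####: next=#  (t=3,i=14, bit31=1)
  nb ####.: next=.  (t=2,i=20, bit30=0)
  nb ###.#: next=.  (t=0,i=6, bit29=0)
  nb ###..: next=.  (t=0,i=17, bit28=0)
  nb ##.##: next=#  (t=0,i=7, bit27=1)
  nb ##.#.: next=#  (t=0,i=10, bit26=1)
  nb ##..#: next=.  (t=2,i=4, bit25=0)
  nb ##...: next=.  (t=0,i=18, bit24=0)
  nb #.###: next=.  (t=2,i=18, bit23=0)
  nb #.##.: next=.  (t=0,i=8, bit22=0)
  nb #.#.#: next=#  (t=2,i=16, bit21=1)
  nb #.#..: next=.  (t=0,i=0, bit20=0)
  nb #..##: next=.  (t=4,i=13, bit19=0)
  nb #..#.: next=#  (t=1,i=21, bit18=1)
  nb #...#: next=.  (t=0,i=2, bit17=0)
  nb #....: next=#  (t=0,i=19, bit16=1)
  nb .####: next=.  (t=2,i=19, bit15=0)
  nb .###.: next=.  (t=0,i=5, bit14=0)
  nb .##.#: next=#  (t=0,i=9, bit13=1)
  nb .##..: next=.  (t=1,i=10, bit12=0)
  nb .#.##: next=#  (t=1,i=8, bit11=1)
  nb .#.#.: next=#  (t=0,i=24, bit10=1)
  nb .#..#: next=#  (t=1,i=20, bit9=1)
  nb .#...: next=.  (t=0,i=1, bit8=0)
  nb ..###: next=.  (t=0,i=4, bit7=0)
  nb ..##.: next=#  (t=2,i=2, bit6=1)
  nb ..#.#: next=.  (t=0,i=23, bit5=0)
  nb ..#..: next=#  (t=1,i=3, bit4=1)
  nb ...##: next=#  (t=0,i=3, bit3=1)
  nb ...#.: next=#  (t=0,i=22, bit2=1)
  nb ....#: next=.  (t=0,i=21, bit1=0)
  nb .....: next=.  (t=0,i=20, bit0=0)
  bits 10001100001001010010111001011100 = 2351246940

2351246940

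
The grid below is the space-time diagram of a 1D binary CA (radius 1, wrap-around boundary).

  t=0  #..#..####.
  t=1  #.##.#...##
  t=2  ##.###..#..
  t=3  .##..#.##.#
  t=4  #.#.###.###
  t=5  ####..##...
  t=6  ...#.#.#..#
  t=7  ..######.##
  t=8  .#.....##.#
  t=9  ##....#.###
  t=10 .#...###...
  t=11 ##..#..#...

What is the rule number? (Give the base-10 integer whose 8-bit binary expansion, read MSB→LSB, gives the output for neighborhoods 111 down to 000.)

  ###|.  b7=0 t=0,i=7
  ##.|#  b6=1 t=0,i=9
  #.#|#  b5=1 t=0,i=10
  #..|.  b4=0 t=0,i=1
  .##|.  b3=0 t=0,i=6
  .#.|#  b2=1 t=0,i=0
  ..#|#  b1=1 t=0,i=2
  ...|.  b0=0 t=1,i=7
  bits 01100110 = 102

102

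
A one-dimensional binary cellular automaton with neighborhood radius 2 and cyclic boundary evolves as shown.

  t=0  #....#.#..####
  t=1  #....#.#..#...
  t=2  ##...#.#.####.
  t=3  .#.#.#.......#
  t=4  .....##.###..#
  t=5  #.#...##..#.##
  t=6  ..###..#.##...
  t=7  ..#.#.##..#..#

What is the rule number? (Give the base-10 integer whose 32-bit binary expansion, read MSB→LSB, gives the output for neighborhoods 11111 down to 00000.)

404107697

  [31] ##### => .  t=0,i=12
  [30] ####. => .  t=0,i=13
  [29] ###.# => .  t=2,i=12
  [28] ###.. => #  t=0,i=0
  [27] ##.## => #  t=2,i=13
  [26] ##.#. => .  t=5,i=1
  [25] ##..# => .  t=4,i=11
  [24] ##... => .  t=0,i=1
  [23] #.### => .  t=2,i=9
  [22] #.##. => .  t=2,i=0
  [21] #.#.# => .  t=2,i=7
  [20] #.#.. => #  t=0,i=7
  [19] #..## => .  t=0,i=9
  [18] #..#. => #  t=1,i=9
  [17] #...# => #  t=1,i=12
  [16] #.... => .  t=0,i=2
  [15] .#### => .  t=0,i=11
  [14] .###. => .  t=4,i=9
  [13] .##.# => #  t=4,i=6
  [12] .##.. => #  t=2,i=1
  [11] .#.## => .  t=2,i=8
  [10] .#.#. => .  t=0,i=6
  [9] .#..# => .  t=0,i=8
  [8] .#... => #  t=1,i=1
  [7] ..### => #  t=0,i=10
  [6] ..##. => .  t=4,i=5
  [5] ..#.# => #  t=0,i=5
  [4] ..#.. => #  t=1,i=0
  [3] ...## => .  t=4,i=4
  [2] ...#. => .  t=0,i=4
  [1] ....# => .  t=0,i=3
  [0] ..... => #  t=3,i=8
  bits 00011000000101100011000110110001 = 404107697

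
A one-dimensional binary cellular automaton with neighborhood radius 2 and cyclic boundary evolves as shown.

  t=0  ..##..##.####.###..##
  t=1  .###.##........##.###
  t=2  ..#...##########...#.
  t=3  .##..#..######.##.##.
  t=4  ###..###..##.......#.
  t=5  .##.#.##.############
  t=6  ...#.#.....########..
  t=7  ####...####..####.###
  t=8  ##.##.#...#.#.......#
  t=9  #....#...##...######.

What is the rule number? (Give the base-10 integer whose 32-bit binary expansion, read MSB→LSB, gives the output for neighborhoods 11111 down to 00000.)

2500418175

  #####|#  b31=1 t=2,i=8
  ####.|.  b30=0 t=0,i=11
  ###.#|.  b29=0 t=0,i=12
  ###..|#  b28=1 t=0,i=16
  ##.##|.  b27=0 t=0,i=8
  ##.#.|#  b26=1 t=5,i=3
  ##..#|.  b25=0 t=0,i=0
  ##...|#  b24=1 t=1,i=7
  #.###|.  b23=0 t=0,i=9
  #.##.|.  b22=0 t=1,i=5
  #.#.#|.  b21=0 t=5,i=4
  #.#..|.  b20=0 t=6,i=5
  #..##|#  b19=1 t=0,i=1
  #..#.|.  b18=0 t=3,i=4
  #...#|.  b17=0 t=2,i=0
  #....|#  b16=1 t=1,i=8
  .####|.  b15=0 t=0,i=10
  .###.|#  b14=1 t=0,i=15
  .##.#|.  b13=0 t=0,i=7
  .##..|#  b12=1 t=0,i=3
  .#.##|#  b11=1 t=4,i=20
  .#.#.|.  b10=0 t=6,i=4
  .#..#|#  b9=1 t=3,i=6
  .#...|.  b8=0 t=2,i=3
  ..###|.  b7=0 t=2,i=6
  ..##.|#  b6=1 t=0,i=2
  ..#.#|#  b5=1 t=4,i=19
  ..#..|#  b4=1 t=2,i=2
  ...##|#  b3=1 t=1,i=14
  ...#.|#  b2=1 t=2,i=1
  ....#|#  b1=1 t=1,i=13
  .....|#  b0=1 t=1,i=9
  bits 10010101000010010101101001111111 = 2500418175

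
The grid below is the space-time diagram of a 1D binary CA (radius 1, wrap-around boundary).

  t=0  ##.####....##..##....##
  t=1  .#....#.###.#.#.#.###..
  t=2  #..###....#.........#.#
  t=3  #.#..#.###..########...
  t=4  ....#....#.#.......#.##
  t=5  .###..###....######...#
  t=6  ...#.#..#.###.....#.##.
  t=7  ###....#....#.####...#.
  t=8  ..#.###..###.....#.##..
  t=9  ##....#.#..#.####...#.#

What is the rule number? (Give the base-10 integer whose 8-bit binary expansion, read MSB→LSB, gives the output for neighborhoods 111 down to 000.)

  [7] ### => .  t=0,i=0
  [6] ##. => #  t=0,i=1
  [5] #.# => .  t=0,i=2
  [4] #.. => .  t=0,i=7
  [3] .## => .  t=0,i=3
  [2] .#. => .  t=1,i=1
  [1] ..# => #  t=0,i=10
  [0] ... => #  t=0,i=8
  bits 01000011 = 67

67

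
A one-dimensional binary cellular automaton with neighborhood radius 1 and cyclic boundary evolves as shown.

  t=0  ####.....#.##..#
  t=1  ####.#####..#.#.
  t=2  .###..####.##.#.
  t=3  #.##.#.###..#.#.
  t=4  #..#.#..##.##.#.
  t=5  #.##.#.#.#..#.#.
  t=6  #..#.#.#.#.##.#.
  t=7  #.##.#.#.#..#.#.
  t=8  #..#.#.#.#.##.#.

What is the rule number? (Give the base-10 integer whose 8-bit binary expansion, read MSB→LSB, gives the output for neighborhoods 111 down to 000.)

199

  ###|#  b7=1 t=0,i=0
  ##.|#  b6=1 t=0,i=3
  #.#|.  b5=0 t=0,i=10
  #..|.  b4=0 t=0,i=4
  .##|.  b3=0 t=0,i=11
  .#.|#  b2=1 t=0,i=9
  ..#|#  b1=1 t=0,i=8
  ...|#  b0=1 t=0,i=5
  bits 11000111 = 199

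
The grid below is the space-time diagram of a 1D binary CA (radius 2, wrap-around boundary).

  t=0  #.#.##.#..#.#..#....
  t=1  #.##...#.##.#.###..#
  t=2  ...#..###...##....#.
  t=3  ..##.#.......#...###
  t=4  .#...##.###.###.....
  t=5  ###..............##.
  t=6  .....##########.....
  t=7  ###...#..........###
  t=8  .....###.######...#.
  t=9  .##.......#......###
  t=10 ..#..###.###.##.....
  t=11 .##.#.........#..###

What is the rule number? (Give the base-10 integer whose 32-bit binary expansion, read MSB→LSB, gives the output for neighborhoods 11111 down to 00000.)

3971381

  ##### -> .   bit 31 = 0  t=6,i=7
  ####. -> .   bit 30 = 0  t=6,i=13
  ###.# -> .   bit 29 = 0  t=4,i=10
  ###.. -> .   bit 28 = 0  t=1,i=16
  ##.## -> .   bit 27 = 0  t=1,i=1
  ##.#. -> .   bit 26 = 0  t=0,i=6
  ##..# -> .   bit 25 = 0  t=1,i=17
  ##... -> .   bit 24 = 0  t=1,i=4
  #.### -> .   bit 23 = 0  t=1,i=14
  #.##. -> .   bit 22 = 0  t=0,i=4
  #.#.# -> #   bit 21 = 1  t=0,i=2
  #.#.. -> #   bit 20 = 1  t=0,i=7
  #..## -> #   bit 19 = 1  t=1,i=18
  #..#. -> #   bit 18 = 1  t=0,i=9
  #...# -> .   bit 17 = 0  t=1,i=5
  #.... -> .   bit 16 = 0  t=0,i=17
  .#### -> #   bit 15 = 1  t=6,i=6
  .###. -> .   bit 14 = 0  t=1,i=15
  .##.# -> .   bit 13 = 0  t=0,i=5
  .##.. -> #   bit 12 = 1  t=1,i=3
  .#.## -> #   bit 11 = 1  t=0,i=3
  .#.#. -> .   bit 10 = 0  t=0,i=1
  .#..# -> .   bit 9 = 0  t=0,i=8
  .#... -> #   bit 8 = 1  t=0,i=16
  ..### -> .   bit 7 = 0  t=2,i=6
  ..##. -> .   bit 6 = 0  t=1,i=19
  ..#.# -> #   bit 5 = 1  t=0,i=0
  ..#.. -> #   bit 4 = 1  t=0,i=15
  ...## -> .   bit 3 = 0  t=2,i=11
  ...#. -> #   bit 2 = 1  t=0,i=19
  ....# -> .   bit 1 = 0  t=0,i=18
  ..... -> #   bit 0 = 1  t=3,i=8
  bits 00000000001111001001100100110101 = 3971381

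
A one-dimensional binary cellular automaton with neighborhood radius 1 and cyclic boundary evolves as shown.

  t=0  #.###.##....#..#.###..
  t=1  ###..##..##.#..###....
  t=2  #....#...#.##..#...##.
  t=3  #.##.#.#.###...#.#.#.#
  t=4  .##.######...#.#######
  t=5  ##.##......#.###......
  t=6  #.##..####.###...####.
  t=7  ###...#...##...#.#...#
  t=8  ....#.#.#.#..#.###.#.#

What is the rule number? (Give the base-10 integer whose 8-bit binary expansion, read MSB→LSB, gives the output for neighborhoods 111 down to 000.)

45

  [7] ### => .  t=0,i=3
  [6] ##. => .  t=0,i=4
  [5] #.# => #  t=0,i=1
  [4] #.. => .  t=0,i=8
  [3] .## => #  t=0,i=2
  [2] .#. => #  t=0,i=0
  [1] ..# => .  t=0,i=11
  [0] ... => #  t=0,i=9
  bits 00101101 = 45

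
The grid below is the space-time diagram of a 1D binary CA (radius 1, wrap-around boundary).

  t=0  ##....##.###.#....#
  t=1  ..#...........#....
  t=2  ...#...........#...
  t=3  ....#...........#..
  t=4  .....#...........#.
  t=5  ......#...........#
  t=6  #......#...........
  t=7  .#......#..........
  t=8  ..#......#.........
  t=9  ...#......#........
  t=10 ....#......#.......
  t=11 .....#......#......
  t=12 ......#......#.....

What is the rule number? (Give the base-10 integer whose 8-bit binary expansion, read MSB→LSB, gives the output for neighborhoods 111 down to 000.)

16

  nb ###: next=.  (t=0,i=0, bit7=0)
  nb ##.: next=.  (t=0,i=1, bit6=0)
  nb #.#: next=.  (t=0,i=8, bit5=0)
  nb #..: next=#  (t=0,i=2, bit4=1)
  nb .##: next=.  (t=0,i=6, bit3=0)
  nb .#.: next=.  (t=0,i=13, bit2=0)
  nb ..#: next=.  (t=0,i=5, bit1=0)
  nb ...: next=.  (t=0,i=3, bit0=0)
  bits 00010000 = 16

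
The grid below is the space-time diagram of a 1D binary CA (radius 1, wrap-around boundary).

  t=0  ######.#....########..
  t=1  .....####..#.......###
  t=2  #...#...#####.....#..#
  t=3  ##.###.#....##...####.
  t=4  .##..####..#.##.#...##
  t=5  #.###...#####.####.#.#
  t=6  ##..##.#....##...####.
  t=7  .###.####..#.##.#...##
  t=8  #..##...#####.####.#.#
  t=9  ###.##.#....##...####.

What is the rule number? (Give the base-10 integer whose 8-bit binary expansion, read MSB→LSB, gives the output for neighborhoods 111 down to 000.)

118

  [7] ### => .  t=0,i=1
  [6] ##. => #  t=0,i=5
  [5] #.# => #  t=0,i=6
  [4] #.. => #  t=0,i=8
  [3] .## => .  t=0,i=0
  [2] .#. => #  t=0,i=7
  [1] ..# => #  t=0,i=11
  [0] ... => .  t=0,i=9
  bits 01110110 = 118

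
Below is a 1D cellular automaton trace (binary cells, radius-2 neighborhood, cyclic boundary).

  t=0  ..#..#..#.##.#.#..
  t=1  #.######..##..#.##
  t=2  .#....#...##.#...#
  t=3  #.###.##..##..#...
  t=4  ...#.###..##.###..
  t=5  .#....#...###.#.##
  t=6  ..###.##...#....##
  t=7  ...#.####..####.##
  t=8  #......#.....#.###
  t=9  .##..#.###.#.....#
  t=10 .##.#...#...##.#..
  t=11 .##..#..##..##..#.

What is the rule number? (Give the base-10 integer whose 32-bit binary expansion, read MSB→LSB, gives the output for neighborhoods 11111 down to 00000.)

1229289298

  #####|.  b31=0 t=1,i=4
  ####.|#  b30=1 t=1,i=6
  ###.#|.  b29=0 t=1,i=0
  ###..|.  b28=0 t=1,i=7
  ##.##|#  b27=1 t=1,i=1
  ##.#.|.  b26=0 t=0,i=12
  ##..#|.  b25=0 t=1,i=8
  ##...|#  b24=1 t=4,i=16
  #.###|.  b23=0 t=1,i=2
  #.##.|#  b22=1 t=0,i=10
  #.#.#|.  b21=0 t=0,i=13
  #.#..|.  b20=0 t=0,i=15
  #..##|.  b19=0 t=1,i=9
  #..#.|#  b18=1 t=0,i=4
  #...#|.  b17=0 t=2,i=8
  #....|#  b16=1 t=0,i=17
  .####|.  b15=0 t=1,i=3
  .###.|#  b14=1 t=1,i=17
  .##.#|#  b13=1 t=0,i=11
  .##..|#  b12=1 t=1,i=11
  .#.##|.  b11=0 t=0,i=9
  .#.#.|#  b10=1 t=0,i=14
  .#..#|#  b9=1 t=0,i=3
  .#...|#  b8=1 t=0,i=16
  ..###|.  b7=0 t=5,i=10
  ..##.|#  b6=1 t=1,i=10
  ..#.#|.  b5=0 t=0,i=8
  ..#..|#  b4=1 t=0,i=2
  ...##|.  b3=0 t=2,i=9
  ...#.|.  b2=0 t=0,i=1
  ....#|#  b1=1 t=0,i=0
  .....|.  b0=0 t=4,i=0
  bits 01001001010001010111011101010010 = 1229289298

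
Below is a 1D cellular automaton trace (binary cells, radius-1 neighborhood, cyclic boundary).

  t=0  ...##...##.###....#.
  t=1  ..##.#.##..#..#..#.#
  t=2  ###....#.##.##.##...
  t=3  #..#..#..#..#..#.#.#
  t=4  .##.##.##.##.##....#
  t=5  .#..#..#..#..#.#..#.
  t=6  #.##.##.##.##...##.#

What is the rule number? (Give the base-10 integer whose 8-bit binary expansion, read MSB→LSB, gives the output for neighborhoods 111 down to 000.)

26

  ### -> .   bit 7 = 0  t=0,i=12
  ##. -> .   bit 6 = 0  t=0,i=4
  #.# -> .   bit 5 = 0  t=0,i=10
  #.. -> #   bit 4 = 1  t=0,i=5
  .## -> #   bit 3 = 1  t=0,i=3
  .#. -> .   bit 2 = 0  t=0,i=18
  ..# -> #   bit 1 = 1  t=0,i=2
  ... -> .   bit 0 = 0  t=0,i=0
  bits 00011010 = 26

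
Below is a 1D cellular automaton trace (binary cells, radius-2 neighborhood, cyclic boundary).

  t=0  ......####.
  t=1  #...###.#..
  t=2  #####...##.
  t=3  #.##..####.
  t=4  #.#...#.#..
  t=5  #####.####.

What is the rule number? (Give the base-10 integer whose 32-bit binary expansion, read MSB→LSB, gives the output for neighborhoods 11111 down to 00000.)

3237160954

  nb #####: next=#  (t=2,i=2, bit31=1)
  nb ####.: next=#  (t=0,i=8, bit30=1)
  nb ###.#: next=.  (t=1,i=6, bit29=0)
  nb ###..: next=.  (t=0,i=9, bit28=0)
  nb ##.##: next=.  (t=2,i=10, bit27=0)
  nb ##.#.: next=.  (t=1,i=7, bit26=0)
  nb ##..#: next=.  (t=3,i=4, bit25=0)
  nb ##...: next=.  (t=0,i=10, bit24=0)
  nb #.###: next=#  (t=2,i=0, bit23=1)
  nb #.##.: next=#  (t=3,i=2, bit22=1)
  nb #.#.#: next=#  (t=3,i=0, bit21=1)
  nb #.#..: next=#  (t=1,i=8, bit20=1)
  nb #..##: next=.  (t=3,i=5, bit19=0)
  nb #..#.: next=.  (t=1,i=10, bit18=0)
  nb #...#: next=#  (t=1,i=2, bit17=1)
  nb #....: next=#  (t=0,i=0, bit16=1)
  nb .####: next=.  (t=0,i=7, bit15=0)
  nb .###.: next=.  (t=1,i=5, bit14=0)
  nb .##.#: next=#  (t=2,i=9, bit13=1)
  nb .##..: next=.  (t=3,i=3, bit12=0)
  nb .#.##: next=.  (t=3,i=1, bit11=0)
  nb .#.#.: next=#  (t=4,i=1, bit10=1)
  nb .#..#: next=#  (t=1,i=9, bit9=1)
  nb .#...: next=#  (t=1,i=1, bit8=1)
  nb ..###: next=#  (t=0,i=6, bit7=1)
  nb ..##.: next=#  (t=2,i=8, bit6=1)
  nb ..#.#: next=#  (t=4,i=0, bit5=1)
  nb ..#..: next=#  (t=1,i=0, bit4=1)
  nb ...##: next=#  (t=0,i=5, bit3=1)
  nb ...#.: next=.  (t=4,i=5, bit2=0)
  nb ....#: next=#  (t=0,i=4, bit1=1)
  nb .....: next=.  (t=0,i=1, bit0=0)
  bits 11000000111100110010011111111010 = 3237160954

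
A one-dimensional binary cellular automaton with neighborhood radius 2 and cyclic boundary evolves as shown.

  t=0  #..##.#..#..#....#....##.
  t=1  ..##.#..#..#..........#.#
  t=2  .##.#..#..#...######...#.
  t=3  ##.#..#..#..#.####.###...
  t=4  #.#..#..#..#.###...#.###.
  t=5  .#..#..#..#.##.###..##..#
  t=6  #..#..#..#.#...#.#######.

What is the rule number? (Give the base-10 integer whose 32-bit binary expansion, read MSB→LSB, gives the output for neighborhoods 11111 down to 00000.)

2542705857

  ##### -> #   bit 31 = 1  t=2,i=16
  ####. -> .   bit 30 = 0  t=2,i=18
  ###.# -> .   bit 29 = 0  t=3,i=17
  ###.. -> #   bit 28 = 1  t=2,i=19
  ##.## -> .   bit 27 = 0  t=3,i=18
  ##.#. -> #   bit 26 = 1  t=0,i=5
  ##..# -> #   bit 25 = 1  t=5,i=18
  ##... -> #   bit 24 = 1  t=2,i=20
  #.### -> #   bit 23 = 1  t=3,i=14
  #.##. -> .   bit 22 = 0  t=5,i=12
  #.#.# -> .   bit 21 = 0  t=4,i=0
  #.#.. -> .   bit 20 = 0  t=0,i=0
  #..## -> #   bit 19 = 1  t=0,i=2
  #..#. -> #   bit 18 = 1  t=0,i=8
  #...# -> #   bit 17 = 1  t=2,i=12
  #.... -> .   bit 16 = 0  t=0,i=14
  .#### -> #   bit 15 = 1  t=2,i=15
  .###. -> .   bit 14 = 0  t=3,i=20
  .##.# -> .   bit 13 = 0  t=0,i=4
  .##.. -> #   bit 12 = 1  t=5,i=21
  .#.## -> #   bit 11 = 1  t=3,i=13
  .#.#. -> #   bit 10 = 1  t=1,i=23
  .#..# -> .   bit 9 = 0  t=0,i=1
  .#... -> .   bit 8 = 0  t=0,i=13
  ..### -> #   bit 7 = 1  t=2,i=14
  ..##. -> #   bit 6 = 1  t=0,i=3
  ..#.# -> .   bit 5 = 0  t=1,i=22
  ..#.. -> .   bit 4 = 0  t=0,i=9
  ...## -> .   bit 3 = 0  t=0,i=21
  ...#. -> .   bit 2 = 0  t=0,i=16
  ....# -> .   bit 1 = 0  t=0,i=15
  ..... -> #   bit 0 = 1  t=1,i=14
  bits 10010111100011101001110011000001 = 2542705857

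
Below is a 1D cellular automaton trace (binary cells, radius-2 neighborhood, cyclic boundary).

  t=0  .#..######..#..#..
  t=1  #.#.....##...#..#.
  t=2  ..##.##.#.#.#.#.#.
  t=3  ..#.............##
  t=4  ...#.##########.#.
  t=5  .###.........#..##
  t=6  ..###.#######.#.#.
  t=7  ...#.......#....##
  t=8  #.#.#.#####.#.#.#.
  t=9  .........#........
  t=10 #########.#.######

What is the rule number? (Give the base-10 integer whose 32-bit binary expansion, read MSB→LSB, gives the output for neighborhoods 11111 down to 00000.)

1360020327

  [31] ##### => .  t=0,i=6
  [30] ####. => #  t=0,i=8
  [29] ###.# => .  t=4,i=14
  [28] ###.. => #  t=0,i=9
  [27] ##.## => .  t=2,i=4
  [26] ##.#. => .  t=2,i=7
  [25] ##..# => .  t=0,i=10
  [24] ##... => #  t=1,i=10
  [23] #.### => .  t=4,i=5
  [22] #.##. => .  t=2,i=5
  [21] #.#.# => .  t=1,i=0
  [20] #.#.. => #  t=1,i=2
  [19] #..## => .  t=0,i=3
  [18] #..#. => .  t=0,i=11
  [17] #...# => .  t=0,i=17
  [16] #.... => .  t=1,i=4
  [15] .#### => .  t=0,i=5
  [14] .###. => #  t=5,i=2
  [13] .##.# => .  t=2,i=3
  [12] .##.. => .  t=1,i=9
  [11] .#.## => .  t=4,i=4
  [10] .#.#. => .  t=1,i=1
  [9] .#..# => #  t=0,i=2
  [8] .#... => #  t=0,i=16
  [7] ..### => .  t=0,i=4
  [6] ..##. => #  t=1,i=8
  [5] ..#.# => #  t=1,i=16
  [4] ..#.. => .  t=0,i=1
  [3] ...## => .  t=1,i=7
  [2] ...#. => #  t=0,i=0
  [1] ....# => #  t=1,i=6
  [0] ..... => #  t=1,i=5
  bits 01010001000100000100001101100111 = 1360020327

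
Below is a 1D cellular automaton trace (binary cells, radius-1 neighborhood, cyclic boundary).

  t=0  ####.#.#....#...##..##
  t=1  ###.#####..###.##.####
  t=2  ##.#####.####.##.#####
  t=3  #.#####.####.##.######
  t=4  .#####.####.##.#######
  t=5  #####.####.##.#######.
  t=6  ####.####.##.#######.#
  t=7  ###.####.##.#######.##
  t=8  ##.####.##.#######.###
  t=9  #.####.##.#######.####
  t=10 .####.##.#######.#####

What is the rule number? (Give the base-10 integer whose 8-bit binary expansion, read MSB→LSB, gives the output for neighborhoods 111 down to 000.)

  nb ###: next=#  (t=0,i=0, bit7=1)
  nb ##.: next=.  (t=0,i=3, bit6=0)
  nb #.#: next=#  (t=0,i=4, bit5=1)
  nb #..: next=#  (t=0,i=8, bit4=1)
  nb .##: next=#  (t=0,i=16, bit3=1)
  nb .#.: next=#  (t=0,i=5, bit2=1)
  nb ..#: next=#  (t=0,i=11, bit1=1)
  nb ...: next=.  (t=0,i=9, bit0=0)
  bits 10111110 = 190

190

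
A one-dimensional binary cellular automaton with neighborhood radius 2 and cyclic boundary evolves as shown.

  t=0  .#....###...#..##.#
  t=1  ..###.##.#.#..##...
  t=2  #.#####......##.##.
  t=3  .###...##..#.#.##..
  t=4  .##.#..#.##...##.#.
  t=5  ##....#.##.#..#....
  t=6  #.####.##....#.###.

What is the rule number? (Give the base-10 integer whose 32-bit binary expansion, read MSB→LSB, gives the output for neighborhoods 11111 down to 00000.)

734906822

  ##### -> .   bit 31 = 0  t=2,i=4
  ####. -> .   bit 30 = 0  t=2,i=5
  ###.# -> #   bit 29 = 1  t=1,i=4
  ###.. -> .   bit 28 = 0  t=0,i=8
  ##.## -> #   bit 27 = 1  t=1,i=5
  ##.#. -> .   bit 26 = 0  t=0,i=17
  ##..# -> #   bit 25 = 1  t=3,i=9
  ##... -> #   bit 24 = 1  t=0,i=9
  #.### -> #   bit 23 = 1  t=2,i=2
  #.##. -> #   bit 22 = 1  t=1,i=6
  #.#.# -> .   bit 21 = 0  t=0,i=18
  #.#.. -> .   bit 20 = 0  t=0,i=1
  #..## -> #   bit 19 = 1  t=0,i=14
  #..#. -> #   bit 18 = 1  t=3,i=10
  #...# -> .   bit 17 = 0  t=0,i=10
  #.... -> #   bit 16 = 1  t=0,i=3
  .#### -> #   bit 15 = 1  t=2,i=3
  .###. -> #   bit 14 = 1  t=0,i=7
  .##.# -> .   bit 13 = 0  t=0,i=16
  .##.. -> .   bit 12 = 0  t=1,i=15
  .#.## -> #   bit 11 = 1  t=2,i=1
  .#.#. -> .   bit 10 = 0  t=0,i=0
  .#..# -> .   bit 9 = 0  t=0,i=13
  .#... -> #   bit 8 = 1  t=0,i=2
  ..### -> #   bit 7 = 1  t=0,i=6
  ..##. -> #   bit 6 = 1  t=0,i=15
  ..#.# -> .   bit 5 = 0  t=3,i=11
  ..#.. -> .   bit 4 = 0  t=0,i=12
  ...## -> .   bit 3 = 0  t=0,i=5
  ...#. -> #   bit 2 = 1  t=0,i=11
  ....# -> #   bit 1 = 1  t=0,i=4
  ..... -> .   bit 0 = 0  t=1,i=18
  bits 00101011110011011100100111000110 = 734906822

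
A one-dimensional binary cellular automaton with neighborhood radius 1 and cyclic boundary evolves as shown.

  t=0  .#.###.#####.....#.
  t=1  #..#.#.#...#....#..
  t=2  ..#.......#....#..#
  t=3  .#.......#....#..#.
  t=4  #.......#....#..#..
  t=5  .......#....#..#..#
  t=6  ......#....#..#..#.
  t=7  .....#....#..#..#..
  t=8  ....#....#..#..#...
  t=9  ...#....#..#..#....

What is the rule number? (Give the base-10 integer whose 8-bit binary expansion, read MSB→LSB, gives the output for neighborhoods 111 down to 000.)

74

  nb ###: next=.  (t=0,i=4, bit7=0)
  nb ##.: next=#  (t=0,i=5, bit6=1)
  nb #.#: next=.  (t=0,i=2, bit5=0)
  nb #..: next=.  (t=0,i=12, bit4=0)
  nb .##: next=#  (t=0,i=3, bit3=1)
  nb .#.: next=.  (t=0,i=1, bit2=0)
  nb ..#: next=#  (t=0,i=0, bit1=1)
  nb ...: next=.  (t=0,i=13, bit0=0)
  bits 01001010 = 74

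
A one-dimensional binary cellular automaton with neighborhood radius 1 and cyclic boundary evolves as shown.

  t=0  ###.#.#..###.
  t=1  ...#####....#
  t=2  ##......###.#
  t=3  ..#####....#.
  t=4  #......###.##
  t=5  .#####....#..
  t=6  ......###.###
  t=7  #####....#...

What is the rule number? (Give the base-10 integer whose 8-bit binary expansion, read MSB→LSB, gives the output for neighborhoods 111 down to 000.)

53

  nb ###: next=.  (t=0,i=1, bit7=0)
  nb ##.: next=.  (t=0,i=2, bit6=0)
  nb #.#: next=#  (t=0,i=3, bit5=1)
  nb #..: next=#  (t=0,i=7, bit4=1)
  nb .##: next=.  (t=0,i=0, bit3=0)
  nb .#.: next=#  (t=0,i=4, bit2=1)
  nb ..#: next=.  (t=0,i=8, bit1=0)
  nb ...: next=#  (t=1,i=1, bit0=1)
  bits 00110101 = 53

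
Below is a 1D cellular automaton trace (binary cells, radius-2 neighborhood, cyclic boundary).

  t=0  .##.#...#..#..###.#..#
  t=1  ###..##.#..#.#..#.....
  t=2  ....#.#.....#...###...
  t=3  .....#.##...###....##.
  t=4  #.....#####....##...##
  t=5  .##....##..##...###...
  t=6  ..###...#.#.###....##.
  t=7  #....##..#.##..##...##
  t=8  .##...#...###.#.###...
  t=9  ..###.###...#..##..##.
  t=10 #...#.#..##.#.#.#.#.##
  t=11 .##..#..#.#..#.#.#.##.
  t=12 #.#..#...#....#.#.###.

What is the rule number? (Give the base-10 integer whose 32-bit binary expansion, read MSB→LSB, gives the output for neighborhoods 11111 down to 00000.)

2714483984

  [31] ##### => #  t=4,i=8
  [30] ####. => .  t=4,i=9
  [29] ###.# => #  t=0,i=16
  [28] ###.. => .  t=1,i=2
  [27] ##.## => .  t=9,i=5
  [26] ##.#. => .  t=0,i=3
  [25] ##..# => .  t=1,i=3
  [24] ##... => #  t=2,i=19
  [23] #.### => #  t=6,i=12
  [22] #.##. => #  t=0,i=1
  [21] #.#.# => .  t=6,i=10
  [20] #.#.. => .  t=0,i=4
  [19] #..## => #  t=0,i=13
  [18] #..#. => .  t=0,i=10
  [17] #...# => #  t=0,i=6
  [16] #.... => #  t=1,i=18
  [15] .#### => #  t=4,i=7
  [14] .###. => .  t=0,i=15
  [13] .##.# => #  t=0,i=2
  [12] .##.. => #  t=3,i=8
  [11] .#.## => #  t=0,i=0
  [10] .#.#. => #  t=1,i=12
  [9] .#..# => .  t=0,i=9
  [8] .#... => #  t=0,i=5
  [7] ..### => .  t=0,i=14
  [6] ..##. => .  t=1,i=5
  [5] ..#.# => .  t=0,i=21
  [4] ..#.. => #  t=0,i=8
  [3] ...## => .  t=1,i=21
  [2] ...#. => .  t=0,i=7
  [1] ....# => .  t=1,i=20
  [0] ..... => .  t=1,i=19
  bits 10100001110010111011110100010000 = 2714483984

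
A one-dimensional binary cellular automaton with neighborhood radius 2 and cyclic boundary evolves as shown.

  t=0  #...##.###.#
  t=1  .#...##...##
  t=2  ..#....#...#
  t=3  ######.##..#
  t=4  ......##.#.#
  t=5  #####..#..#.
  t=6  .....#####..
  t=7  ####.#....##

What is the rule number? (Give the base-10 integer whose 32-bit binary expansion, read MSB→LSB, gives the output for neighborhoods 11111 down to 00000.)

189081491

  #####|.  b31=0 t=3,i=1
  ####.|.  b30=0 t=3,i=4
  ###.#|.  b29=0 t=0,i=9
  ###..|.  b28=0 t=5,i=4
  ##.##|#  b27=1 t=0,i=6
  ##.#.|.  b26=0 t=1,i=0
  ##..#|#  b25=1 t=3,i=9
  ##...|#  b24=1 t=0,i=1
  #.###|.  b23=0 t=0,i=7
  #.##.|#  b22=1 t=0,i=11
  #.#.#|.  b21=0 t=4,i=9
  #.#..|.  b20=0 t=1,i=1
  #..##|.  b19=0 t=3,i=10
  #..#.|#  b18=1 t=2,i=1
  #...#|.  b17=0 t=0,i=2
  #....|#  b16=1 t=2,i=4
  .####|.  b15=0 t=3,i=0
  .###.|.  b14=0 t=0,i=8
  .##.#|#  b13=1 t=0,i=5
  .##..|.  b12=0 t=0,i=0
  .#.##|.  b11=0 t=5,i=11
  .#.#.|#  b10=1 t=4,i=10
  .#..#|#  b9=1 t=2,i=0
  .#...|#  b8=1 t=1,i=2
  ..###|#  b7=1 t=3,i=11
  ..##.|.  b6=0 t=0,i=4
  ..#.#|.  b5=0 t=5,i=10
  ..#..|#  b4=1 t=2,i=2
  ...##|.  b3=0 t=0,i=3
  ...#.|.  b2=0 t=2,i=6
  ....#|#  b1=1 t=2,i=5
  .....|#  b0=1 t=4,i=2
  bits 00001011010001010010011110010011 = 189081491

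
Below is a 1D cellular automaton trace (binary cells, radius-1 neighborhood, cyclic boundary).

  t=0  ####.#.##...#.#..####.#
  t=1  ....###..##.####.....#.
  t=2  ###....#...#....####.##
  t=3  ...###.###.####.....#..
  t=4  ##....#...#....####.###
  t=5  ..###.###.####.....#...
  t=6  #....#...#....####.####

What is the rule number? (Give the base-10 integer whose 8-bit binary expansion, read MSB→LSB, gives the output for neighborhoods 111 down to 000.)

53

  ### -> .   bit 7 = 0  t=0,i=0
  ##. -> .   bit 6 = 0  t=0,i=3
  #.# -> #   bit 5 = 1  t=0,i=4
  #.. -> #   bit 4 = 1  t=0,i=9
  .## -> .   bit 3 = 0  t=0,i=7
  .#. -> #   bit 2 = 1  t=0,i=5
  ..# -> .   bit 1 = 0  t=0,i=11
  ... -> #   bit 0 = 1  t=0,i=10
  bits 00110101 = 53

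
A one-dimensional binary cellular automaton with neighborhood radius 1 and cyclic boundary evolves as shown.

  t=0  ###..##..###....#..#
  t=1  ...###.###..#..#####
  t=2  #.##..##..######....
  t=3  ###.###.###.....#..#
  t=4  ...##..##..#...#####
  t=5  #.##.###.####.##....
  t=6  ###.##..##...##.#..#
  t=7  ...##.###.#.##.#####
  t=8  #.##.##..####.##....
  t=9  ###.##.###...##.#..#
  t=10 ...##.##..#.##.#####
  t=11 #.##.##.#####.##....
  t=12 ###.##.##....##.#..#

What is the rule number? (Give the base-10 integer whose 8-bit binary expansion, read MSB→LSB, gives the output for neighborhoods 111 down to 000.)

62

  nb ###: next=.  (t=0,i=0, bit7=0)
  nb ##.: next=.  (t=0,i=2, bit6=0)
  nb #.#: next=#  (t=1,i=6, bit5=1)
  nb #..: next=#  (t=0,i=3, bit4=1)
  nb .##: next=#  (t=0,i=5, bit3=1)
  nb .#.: next=#  (t=0,i=16, bit2=1)
  nb ..#: next=#  (t=0,i=4, bit1=1)
  nb ...: next=.  (t=0,i=13, bit0=0)
  bits 00111110 = 62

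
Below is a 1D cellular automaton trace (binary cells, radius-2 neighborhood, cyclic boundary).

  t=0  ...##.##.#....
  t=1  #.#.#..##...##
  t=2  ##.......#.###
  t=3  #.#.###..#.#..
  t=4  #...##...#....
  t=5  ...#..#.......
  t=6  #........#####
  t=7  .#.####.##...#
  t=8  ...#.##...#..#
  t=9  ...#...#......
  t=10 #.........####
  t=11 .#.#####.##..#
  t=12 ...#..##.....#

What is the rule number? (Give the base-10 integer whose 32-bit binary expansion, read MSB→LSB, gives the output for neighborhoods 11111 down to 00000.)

  #####|.  b31=0 t=2,i=13
  ####.|#  b30=1 t=2,i=0
  ###.#|#  b29=1 t=1,i=0
  ###..|.  b28=0 t=2,i=1
  ##.##|.  b27=0 t=0,i=5
  ##.#.|#  b26=1 t=0,i=8
  ##..#|.  b25=0 t=3,i=7
  ##...|#  b24=1 t=1,i=9
  #.###|#  b23=1 t=2,i=11
  #.##.|.  b22=0 t=0,i=6
  #.#.#|.  b21=0 t=1,i=2
  #.#..|.  b20=0 t=0,i=9
  #..##|.  b19=0 t=1,i=6
  #..#.|.  b18=0 t=3,i=8
  #...#|.  b17=0 t=1,i=10
  #....|.  b16=0 t=0,i=11
  .####|.  b15=0 t=2,i=12
  .###.|#  b14=1 t=1,i=13
  .##.#|#  b13=1 t=0,i=4
  .##..|.  b12=0 t=1,i=8
  .#.##|.  b11=0 t=2,i=10
  .#.#.|.  b10=0 t=1,i=3
  .#..#|.  b9=0 t=1,i=5
  .#...|.  b8=0 t=0,i=10
  ..###|#  b7=1 t=1,i=12
  ..##.|.  b6=0 t=0,i=3
  ..#.#|#  b5=1 t=2,i=9
  ..#..|.  b4=0 t=4,i=0
  ...##|#  b3=1 t=0,i=2
  ...#.|.  b2=0 t=2,i=8
  ....#|.  b1=0 t=0,i=1
  .....|#  b0=1 t=0,i=0
  bits 01100101100000000110000010101001 = 1702912169

1702912169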